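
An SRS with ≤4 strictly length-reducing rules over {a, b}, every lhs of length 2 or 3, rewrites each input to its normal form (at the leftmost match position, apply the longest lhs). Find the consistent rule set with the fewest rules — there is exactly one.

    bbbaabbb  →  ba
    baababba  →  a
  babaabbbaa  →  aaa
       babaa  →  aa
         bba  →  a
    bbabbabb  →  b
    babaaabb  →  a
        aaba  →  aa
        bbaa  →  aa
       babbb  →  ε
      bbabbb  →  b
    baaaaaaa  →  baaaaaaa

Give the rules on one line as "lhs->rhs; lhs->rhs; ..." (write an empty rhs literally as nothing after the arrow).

aab->a; ab->b; abb->a; bb->

  | bbbaabbb => baabbb => babb => ba
  | baababba => baabba => baba => bba => a
  | babaabbbaa => bbaabbbaa => aabbbaa => abbaa => aaa
  | babaa => bbaa => aa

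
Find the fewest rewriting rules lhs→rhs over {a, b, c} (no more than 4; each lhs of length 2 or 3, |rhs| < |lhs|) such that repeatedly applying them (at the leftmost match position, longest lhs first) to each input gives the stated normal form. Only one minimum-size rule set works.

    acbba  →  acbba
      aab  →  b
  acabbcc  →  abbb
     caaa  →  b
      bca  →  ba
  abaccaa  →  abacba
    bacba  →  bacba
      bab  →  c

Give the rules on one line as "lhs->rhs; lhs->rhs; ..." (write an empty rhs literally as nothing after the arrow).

aa->; bab->c; bc->b; ca->b

  | acbba
  | aab => b
  | acabbcc => abbbcc => abbbc => abbb
  | caaa => baa => b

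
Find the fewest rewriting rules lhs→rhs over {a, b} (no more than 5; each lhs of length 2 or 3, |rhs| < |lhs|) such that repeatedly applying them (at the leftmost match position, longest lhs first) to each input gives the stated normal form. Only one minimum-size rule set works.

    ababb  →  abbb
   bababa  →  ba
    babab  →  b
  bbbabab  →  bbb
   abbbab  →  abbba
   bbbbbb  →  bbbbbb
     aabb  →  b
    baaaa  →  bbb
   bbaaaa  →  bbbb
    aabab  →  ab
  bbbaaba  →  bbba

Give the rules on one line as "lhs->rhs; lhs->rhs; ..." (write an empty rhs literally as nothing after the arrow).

  | ababb => abbb
  | bababa => baaba => ba
  | babab => baab => b
  | bbbabab => bbbaab => bbb

aa->b; aab->; aba->ab; bab->ba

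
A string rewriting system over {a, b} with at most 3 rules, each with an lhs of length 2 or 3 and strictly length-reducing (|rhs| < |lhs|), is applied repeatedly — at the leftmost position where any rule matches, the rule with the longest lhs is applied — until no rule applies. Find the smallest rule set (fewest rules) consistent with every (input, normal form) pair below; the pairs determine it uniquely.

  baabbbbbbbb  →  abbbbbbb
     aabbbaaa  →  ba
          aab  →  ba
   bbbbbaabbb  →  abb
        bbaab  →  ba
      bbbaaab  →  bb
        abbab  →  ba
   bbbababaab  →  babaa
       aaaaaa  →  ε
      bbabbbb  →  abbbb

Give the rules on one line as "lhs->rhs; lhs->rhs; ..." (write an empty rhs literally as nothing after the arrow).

  | baabbbbbbbb => bbabbbbbbb => abbbbbbb
  | aabbbaaa => babbaaa => baaaa => ba
  | aab => ba
  | bbbbbaabbb => bbbaabbb => baabbb => bbabb => abb

aaa->; aab->ba; bba->a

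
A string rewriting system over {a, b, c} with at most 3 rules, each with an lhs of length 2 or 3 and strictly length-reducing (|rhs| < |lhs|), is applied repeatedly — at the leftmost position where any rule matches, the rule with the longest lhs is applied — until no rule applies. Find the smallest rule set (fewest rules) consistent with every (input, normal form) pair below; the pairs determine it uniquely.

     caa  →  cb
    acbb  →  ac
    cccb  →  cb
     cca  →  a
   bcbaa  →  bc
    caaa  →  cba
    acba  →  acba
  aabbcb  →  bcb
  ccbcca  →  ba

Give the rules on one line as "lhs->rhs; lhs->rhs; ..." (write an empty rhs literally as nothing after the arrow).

aa->b; bb->; cc->

  | caa => cb
  | acbb => ac
  | cccb => cb
  | cca => a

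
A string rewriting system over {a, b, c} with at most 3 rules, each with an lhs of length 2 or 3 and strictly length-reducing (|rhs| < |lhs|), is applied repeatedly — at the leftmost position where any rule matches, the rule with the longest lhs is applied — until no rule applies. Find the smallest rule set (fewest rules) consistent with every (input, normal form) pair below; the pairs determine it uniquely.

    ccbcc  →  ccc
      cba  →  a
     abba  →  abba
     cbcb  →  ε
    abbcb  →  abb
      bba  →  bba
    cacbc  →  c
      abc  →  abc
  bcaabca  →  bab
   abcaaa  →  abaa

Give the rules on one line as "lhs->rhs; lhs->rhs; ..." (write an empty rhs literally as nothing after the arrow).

ca->; cb->

  | ccbcc => ccc
  | cba => a
  | abba
  | cbcb => cb => ε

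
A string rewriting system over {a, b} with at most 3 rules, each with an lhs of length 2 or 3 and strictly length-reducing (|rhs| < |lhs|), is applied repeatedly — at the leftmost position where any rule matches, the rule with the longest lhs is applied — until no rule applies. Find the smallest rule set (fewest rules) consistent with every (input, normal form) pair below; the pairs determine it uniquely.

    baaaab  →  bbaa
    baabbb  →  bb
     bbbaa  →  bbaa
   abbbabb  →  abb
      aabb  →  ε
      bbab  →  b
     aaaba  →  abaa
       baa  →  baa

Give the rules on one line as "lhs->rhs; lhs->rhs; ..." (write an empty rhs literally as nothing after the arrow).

aab->ba; bab->; bbb->bb

  | baaaab => baaba => bbaa
  | baabbb => bbabb => bb
  | bbbaa => bbaa
  | abbbabb => abbabb => abb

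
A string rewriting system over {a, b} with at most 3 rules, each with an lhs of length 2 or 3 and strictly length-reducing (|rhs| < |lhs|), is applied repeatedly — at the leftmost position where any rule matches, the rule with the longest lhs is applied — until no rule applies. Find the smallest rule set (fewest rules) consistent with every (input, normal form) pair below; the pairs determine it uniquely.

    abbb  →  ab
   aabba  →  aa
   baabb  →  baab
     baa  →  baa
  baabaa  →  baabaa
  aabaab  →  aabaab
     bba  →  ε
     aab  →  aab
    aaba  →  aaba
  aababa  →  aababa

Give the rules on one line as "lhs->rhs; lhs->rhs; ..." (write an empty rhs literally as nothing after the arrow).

  | abbb => abb => ab
  | aabba => aa
  | baabb => baab
  | baa

bb->b; bba->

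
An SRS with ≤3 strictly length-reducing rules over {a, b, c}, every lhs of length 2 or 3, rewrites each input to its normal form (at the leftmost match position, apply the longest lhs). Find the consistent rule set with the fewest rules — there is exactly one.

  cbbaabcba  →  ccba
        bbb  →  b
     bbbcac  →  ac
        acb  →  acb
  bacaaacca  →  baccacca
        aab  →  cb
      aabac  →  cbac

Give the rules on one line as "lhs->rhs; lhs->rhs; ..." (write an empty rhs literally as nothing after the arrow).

aa->c; bb->; bc->

  | cbbaabcba => caabcba => ccbcba => ccba
  | bbb => b
  | bbbcac => bcac => ac
  | acb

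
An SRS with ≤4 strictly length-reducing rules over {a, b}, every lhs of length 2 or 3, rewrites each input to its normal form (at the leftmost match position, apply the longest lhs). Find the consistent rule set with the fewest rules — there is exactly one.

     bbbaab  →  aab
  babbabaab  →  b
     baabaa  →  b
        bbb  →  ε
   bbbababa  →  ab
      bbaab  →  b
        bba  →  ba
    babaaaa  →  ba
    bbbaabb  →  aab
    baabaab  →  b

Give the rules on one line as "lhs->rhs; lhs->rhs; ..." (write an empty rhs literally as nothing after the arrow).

  | bbbaab => aab
  | babbabaab => bababaab => baabaab => bbaab => baab => bb => b
  | baabaa => bbaa => baa => b
  | bbb => ε

baa->b; bab->ba; bb->b; bbb->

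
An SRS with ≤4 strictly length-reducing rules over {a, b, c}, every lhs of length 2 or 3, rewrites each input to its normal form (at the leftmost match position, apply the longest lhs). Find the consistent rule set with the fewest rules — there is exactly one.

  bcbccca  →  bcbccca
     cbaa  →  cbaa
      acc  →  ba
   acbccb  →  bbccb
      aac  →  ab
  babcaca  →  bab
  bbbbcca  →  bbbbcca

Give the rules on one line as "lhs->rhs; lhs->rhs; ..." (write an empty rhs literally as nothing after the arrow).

  | bcbccca
  | cbaa
  | acc => ba
  | acbccb => bbccb

ac->b; acc->ba; bca->b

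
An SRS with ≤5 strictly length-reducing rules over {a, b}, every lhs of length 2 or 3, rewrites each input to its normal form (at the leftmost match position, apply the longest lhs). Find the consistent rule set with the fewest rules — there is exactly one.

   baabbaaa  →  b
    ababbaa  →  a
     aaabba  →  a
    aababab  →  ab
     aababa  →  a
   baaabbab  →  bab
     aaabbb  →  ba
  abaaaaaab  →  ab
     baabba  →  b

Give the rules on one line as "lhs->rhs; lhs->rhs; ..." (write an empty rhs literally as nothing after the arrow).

  | baabbaaa => bbabaaa => aabaaa => baaaa => baa => b
  | ababbaa => bbaa => aaa => a
  | aaabba => abba => aaa => a
  | aababab => baabab => bbaab => aaab => ab

aa->; aab->ba; aba->; bb->a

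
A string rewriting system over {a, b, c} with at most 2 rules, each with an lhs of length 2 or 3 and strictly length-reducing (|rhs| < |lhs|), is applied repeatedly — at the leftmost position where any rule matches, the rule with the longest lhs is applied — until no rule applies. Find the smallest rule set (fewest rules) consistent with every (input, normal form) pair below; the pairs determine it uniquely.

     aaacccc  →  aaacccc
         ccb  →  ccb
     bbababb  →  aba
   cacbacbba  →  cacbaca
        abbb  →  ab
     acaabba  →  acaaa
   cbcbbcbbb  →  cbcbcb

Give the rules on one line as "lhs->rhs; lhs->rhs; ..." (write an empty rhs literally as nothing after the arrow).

  | aaacccc
  | ccb
  | bbababb => ababb => aba
  | cacbacbba => cacbaca

bb->; bbc->bc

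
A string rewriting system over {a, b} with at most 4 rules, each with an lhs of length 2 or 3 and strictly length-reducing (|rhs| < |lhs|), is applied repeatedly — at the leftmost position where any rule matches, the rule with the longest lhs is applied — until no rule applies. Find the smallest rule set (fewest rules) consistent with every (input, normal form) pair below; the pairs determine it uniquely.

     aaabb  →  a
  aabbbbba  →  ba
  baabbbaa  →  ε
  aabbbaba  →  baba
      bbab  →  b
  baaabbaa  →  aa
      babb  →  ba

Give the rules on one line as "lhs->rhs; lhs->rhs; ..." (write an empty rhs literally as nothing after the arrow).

  | aaabb => abb => a
  | aabbbbba => bbbbba => bbba => ba
  | baabbbaa => bbbaa => baa => ε
  | aabbbaba => bbbaba => baba

aab->b; baa->; bb->; bba->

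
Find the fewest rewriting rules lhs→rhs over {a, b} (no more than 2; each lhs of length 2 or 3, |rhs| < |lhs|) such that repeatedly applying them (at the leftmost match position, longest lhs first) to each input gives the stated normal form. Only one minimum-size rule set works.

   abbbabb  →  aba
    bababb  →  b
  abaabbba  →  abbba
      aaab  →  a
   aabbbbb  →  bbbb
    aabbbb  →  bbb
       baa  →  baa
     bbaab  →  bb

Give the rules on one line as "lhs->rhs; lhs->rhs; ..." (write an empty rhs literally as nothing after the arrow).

aab->; bab->a

  | abbbabb => abbab => aba
  | bababb => aabb => b
  | abaabbba => abbba
  | aaab => a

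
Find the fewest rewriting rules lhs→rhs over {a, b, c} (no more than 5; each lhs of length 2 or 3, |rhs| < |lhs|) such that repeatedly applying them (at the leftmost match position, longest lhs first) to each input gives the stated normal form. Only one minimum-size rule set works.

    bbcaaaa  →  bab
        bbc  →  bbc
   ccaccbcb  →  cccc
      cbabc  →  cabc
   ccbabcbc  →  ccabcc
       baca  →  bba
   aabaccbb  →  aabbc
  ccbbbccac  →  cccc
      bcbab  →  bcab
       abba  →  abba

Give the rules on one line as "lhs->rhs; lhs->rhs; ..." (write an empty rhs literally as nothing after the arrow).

ac->b; baa->ab; caa->; cb->c

  | bbcaaaa => bbaa => bab
  | bbc
  | ccaccbcb => ccbcbcb => cccbcb => ccccb => cccc
  | cbabc => cabc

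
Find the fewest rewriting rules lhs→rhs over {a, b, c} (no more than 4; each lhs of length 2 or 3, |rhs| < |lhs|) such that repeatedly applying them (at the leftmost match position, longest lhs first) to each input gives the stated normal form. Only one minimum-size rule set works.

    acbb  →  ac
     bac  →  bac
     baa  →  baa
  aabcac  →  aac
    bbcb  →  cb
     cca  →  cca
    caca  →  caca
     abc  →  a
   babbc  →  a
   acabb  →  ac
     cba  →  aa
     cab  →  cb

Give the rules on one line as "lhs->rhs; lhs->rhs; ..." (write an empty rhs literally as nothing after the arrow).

  | acbb => ac
  | bac
  | baa
  | aabcac => abcac => bcac => aac

ab->b; bb->; bc->a; cba->aa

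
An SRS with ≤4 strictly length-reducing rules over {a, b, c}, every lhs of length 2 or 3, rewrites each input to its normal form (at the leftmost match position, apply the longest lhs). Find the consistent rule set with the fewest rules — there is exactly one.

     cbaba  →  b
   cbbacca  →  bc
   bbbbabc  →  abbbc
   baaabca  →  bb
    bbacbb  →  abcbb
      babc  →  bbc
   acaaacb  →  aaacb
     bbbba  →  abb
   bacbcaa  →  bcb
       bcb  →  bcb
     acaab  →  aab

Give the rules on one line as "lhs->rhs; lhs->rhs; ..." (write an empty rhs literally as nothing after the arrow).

  | cbaba => cbba => cab => b
  | cbbacca => cabcca => bcca => bc
  | bbbbabc => bbabbc => abbbc
  | baaabca => baabca => babca => bbca => bb

ba->b; bba->ab; ca->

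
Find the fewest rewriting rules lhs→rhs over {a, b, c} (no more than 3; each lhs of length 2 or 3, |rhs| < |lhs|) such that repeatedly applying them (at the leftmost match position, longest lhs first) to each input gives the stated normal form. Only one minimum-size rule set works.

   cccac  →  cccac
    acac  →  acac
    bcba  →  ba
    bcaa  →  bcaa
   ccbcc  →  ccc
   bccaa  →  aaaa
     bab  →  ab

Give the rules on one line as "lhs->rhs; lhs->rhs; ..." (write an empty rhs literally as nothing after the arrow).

  | cccac
  | acac
  | bcba => ba
  | bcaa

bab->ab; bcc->aa; cb->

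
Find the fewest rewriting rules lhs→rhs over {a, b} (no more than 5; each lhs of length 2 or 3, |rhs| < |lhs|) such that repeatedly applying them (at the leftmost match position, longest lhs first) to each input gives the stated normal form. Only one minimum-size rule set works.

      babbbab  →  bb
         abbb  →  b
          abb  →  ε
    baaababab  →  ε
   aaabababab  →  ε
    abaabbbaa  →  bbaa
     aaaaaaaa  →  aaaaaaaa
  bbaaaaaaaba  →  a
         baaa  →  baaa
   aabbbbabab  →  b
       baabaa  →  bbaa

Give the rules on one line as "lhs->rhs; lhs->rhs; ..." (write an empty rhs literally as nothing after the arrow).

  | babbbab => bbab => bb
  | abbb => b
  | abb => ε
  | baaababab => baababab => bababab => bbabab => bbbab => ab => ε

ab->; aba->ba; abb->; bbb->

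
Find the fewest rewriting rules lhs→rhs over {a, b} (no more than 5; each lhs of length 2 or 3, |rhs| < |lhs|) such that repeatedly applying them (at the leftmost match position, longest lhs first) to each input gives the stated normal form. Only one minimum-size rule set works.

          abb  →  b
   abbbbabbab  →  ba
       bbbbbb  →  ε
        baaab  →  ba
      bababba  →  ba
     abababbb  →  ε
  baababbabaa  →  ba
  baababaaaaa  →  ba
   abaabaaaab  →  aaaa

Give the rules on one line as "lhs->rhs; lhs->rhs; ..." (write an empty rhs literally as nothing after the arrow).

ab->; baa->ba; bab->ba; bb->

  | abb => b
  | abbbbabbab => bbbabbab => babbab => babab => baab => bab => ba
  | bbbbbb => bbbb => bb => ε
  | baaab => baab => bab => ba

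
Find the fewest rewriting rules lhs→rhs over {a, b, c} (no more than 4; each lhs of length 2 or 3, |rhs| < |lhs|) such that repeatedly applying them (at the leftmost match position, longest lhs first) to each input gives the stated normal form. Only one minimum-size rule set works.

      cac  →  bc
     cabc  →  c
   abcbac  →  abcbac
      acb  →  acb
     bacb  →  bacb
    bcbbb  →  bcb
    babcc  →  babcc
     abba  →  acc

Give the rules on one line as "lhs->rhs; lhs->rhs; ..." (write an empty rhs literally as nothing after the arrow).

bb->; bba->cc; ca->b

  | cac => bc
  | cabc => bbc => c
  | abcbac
  | acb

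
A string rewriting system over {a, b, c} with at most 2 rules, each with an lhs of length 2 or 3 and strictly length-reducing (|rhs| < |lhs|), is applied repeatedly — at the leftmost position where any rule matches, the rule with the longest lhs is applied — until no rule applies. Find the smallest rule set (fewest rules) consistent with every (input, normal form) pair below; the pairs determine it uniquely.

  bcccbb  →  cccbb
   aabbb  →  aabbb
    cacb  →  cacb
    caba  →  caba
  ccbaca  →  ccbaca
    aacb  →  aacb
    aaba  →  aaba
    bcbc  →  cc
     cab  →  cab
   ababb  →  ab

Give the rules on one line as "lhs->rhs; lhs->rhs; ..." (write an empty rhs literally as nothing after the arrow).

bab->; bc->c

  | bcccbb => cccbb
  | aabbb
  | cacb
  | caba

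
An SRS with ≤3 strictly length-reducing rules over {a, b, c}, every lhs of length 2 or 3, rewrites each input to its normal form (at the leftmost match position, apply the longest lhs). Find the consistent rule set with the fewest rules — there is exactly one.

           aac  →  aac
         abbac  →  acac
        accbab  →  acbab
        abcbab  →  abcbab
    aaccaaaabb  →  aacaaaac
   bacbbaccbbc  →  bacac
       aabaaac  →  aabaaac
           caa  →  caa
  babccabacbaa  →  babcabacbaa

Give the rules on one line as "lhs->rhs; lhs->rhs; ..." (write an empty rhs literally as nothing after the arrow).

bb->c; cc->c

  | aac
  | abbac => acac
  | accbab => acbab
  | abcbab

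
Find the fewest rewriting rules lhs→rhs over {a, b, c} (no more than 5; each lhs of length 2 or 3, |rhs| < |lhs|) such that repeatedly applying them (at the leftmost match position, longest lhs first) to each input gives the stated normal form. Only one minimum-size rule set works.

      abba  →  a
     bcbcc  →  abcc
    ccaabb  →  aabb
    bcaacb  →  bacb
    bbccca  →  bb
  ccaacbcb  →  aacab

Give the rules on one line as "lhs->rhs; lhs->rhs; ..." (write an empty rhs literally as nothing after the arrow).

  | abba => a
  | bcbcc => abcc
  | ccaabb => aabb
  | bcaacb => bacb

bba->; bca->b; bcb->ab; cca->a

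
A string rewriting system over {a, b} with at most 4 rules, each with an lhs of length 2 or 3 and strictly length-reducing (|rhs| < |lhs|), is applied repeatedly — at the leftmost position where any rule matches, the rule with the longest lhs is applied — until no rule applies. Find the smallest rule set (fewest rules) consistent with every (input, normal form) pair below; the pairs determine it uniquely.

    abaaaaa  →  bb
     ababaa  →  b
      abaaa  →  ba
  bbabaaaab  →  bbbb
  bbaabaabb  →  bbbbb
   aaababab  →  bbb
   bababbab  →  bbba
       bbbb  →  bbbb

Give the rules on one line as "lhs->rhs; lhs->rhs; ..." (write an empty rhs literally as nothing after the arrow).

  | abaaaaa => aaaaaa => baaa => bb
  | ababaa => aabaa => baa => b
  | abaaa => aaaa => ba
  | bbabaaaab => bbaaaaab => bbbaab => bbbb

aa->; aaa->b; ab->a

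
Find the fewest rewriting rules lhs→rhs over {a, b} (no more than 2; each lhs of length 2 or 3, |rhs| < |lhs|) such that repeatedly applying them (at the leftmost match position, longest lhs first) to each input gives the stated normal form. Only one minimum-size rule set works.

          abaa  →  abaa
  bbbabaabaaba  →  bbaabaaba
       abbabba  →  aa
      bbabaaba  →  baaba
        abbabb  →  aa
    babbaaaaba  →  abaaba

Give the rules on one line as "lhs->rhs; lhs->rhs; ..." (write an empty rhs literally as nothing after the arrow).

  | abaa
  | bbbabaabaaba => bbaaabaaba => bbaabaaba
  | abbabba => ababa => aaa => aa
  | bbabaaba => baaaba => baaba

aaa->aa; bab->a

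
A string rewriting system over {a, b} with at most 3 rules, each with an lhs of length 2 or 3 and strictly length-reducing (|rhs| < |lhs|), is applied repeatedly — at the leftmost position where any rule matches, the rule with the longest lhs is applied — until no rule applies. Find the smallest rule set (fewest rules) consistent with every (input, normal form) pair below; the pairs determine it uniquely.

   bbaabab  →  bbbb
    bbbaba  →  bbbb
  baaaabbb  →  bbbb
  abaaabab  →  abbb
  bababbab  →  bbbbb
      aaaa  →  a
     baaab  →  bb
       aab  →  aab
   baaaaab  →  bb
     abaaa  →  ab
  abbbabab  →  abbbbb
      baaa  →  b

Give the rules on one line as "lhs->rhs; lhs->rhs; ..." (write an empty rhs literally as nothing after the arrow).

  | bbaabab => bbabab => bbbab => bbbb
  | bbbaba => bbbba => bbbb
  | baaaabbb => baaabbb => baabbb => babbb => bbbb
  | abaaabab => abaabab => ababab => abbab => abbb

aaa->; ba->b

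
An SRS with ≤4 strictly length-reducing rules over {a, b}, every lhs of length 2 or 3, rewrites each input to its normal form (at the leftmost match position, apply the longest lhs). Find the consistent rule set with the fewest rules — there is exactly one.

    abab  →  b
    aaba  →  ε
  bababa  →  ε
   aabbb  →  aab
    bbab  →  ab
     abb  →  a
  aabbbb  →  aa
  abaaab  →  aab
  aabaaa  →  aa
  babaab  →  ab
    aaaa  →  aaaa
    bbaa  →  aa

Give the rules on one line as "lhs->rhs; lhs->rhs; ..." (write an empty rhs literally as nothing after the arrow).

  | abab => bab => b
  | aaba => aba => ba => ε
  | bababa => baba => ba => ε
  | aabbb => aab

aba->ba; ba->; bb->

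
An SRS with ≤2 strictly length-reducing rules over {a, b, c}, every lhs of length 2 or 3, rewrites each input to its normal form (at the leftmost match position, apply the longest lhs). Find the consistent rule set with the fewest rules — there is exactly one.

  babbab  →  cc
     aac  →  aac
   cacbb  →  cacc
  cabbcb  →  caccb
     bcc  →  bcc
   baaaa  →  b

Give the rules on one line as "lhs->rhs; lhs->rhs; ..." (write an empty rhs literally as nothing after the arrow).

ba->b; bb->c

  | babbab => bbbab => cbab => cbb => cc
  | aac
  | cacbb => cacc
  | cabbcb => caccb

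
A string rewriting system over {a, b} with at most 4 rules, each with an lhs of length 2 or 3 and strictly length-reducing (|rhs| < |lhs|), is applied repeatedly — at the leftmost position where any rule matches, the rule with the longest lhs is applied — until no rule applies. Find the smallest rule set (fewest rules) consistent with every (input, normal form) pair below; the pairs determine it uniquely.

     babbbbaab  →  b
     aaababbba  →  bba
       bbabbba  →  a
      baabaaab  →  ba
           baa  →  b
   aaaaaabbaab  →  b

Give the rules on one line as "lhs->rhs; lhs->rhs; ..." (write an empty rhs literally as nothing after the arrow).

  | babbbbaab => abbbaab => bbaab => bbb => b
  | aaababbba => ababbba => abbba => bba
  | bbabbba => babba => aba => a
  | baabaaab => bbaaab => bbab => ba

aa->; ab->; bab->a; bbb->b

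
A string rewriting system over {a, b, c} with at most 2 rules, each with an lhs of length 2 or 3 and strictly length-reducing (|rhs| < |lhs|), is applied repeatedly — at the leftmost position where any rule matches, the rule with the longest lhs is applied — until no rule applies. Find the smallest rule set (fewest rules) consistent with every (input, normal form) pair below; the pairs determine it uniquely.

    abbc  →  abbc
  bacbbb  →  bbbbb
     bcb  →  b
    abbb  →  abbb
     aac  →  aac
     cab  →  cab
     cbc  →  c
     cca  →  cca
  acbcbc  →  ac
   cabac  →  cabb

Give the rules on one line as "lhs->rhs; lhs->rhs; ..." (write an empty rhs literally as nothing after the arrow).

bac->bb; cb->

  | abbc
  | bacbbb => bbbbb
  | bcb => b
  | abbb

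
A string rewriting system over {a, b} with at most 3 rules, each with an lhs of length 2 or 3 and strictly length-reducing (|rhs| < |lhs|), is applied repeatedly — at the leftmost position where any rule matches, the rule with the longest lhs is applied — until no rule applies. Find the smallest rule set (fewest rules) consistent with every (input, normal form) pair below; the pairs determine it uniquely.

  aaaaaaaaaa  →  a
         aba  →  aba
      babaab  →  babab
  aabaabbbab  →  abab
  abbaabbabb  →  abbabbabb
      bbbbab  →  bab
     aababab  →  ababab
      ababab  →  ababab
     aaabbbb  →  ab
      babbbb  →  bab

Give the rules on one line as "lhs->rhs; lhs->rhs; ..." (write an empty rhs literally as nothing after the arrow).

  | aaaaaaaaaa => aaaaaaaaa => aaaaaaaa => aaaaaaa => aaaaaa => aaaaa => aaaa => aaa => aa => a
  | aba
  | babaab => babab
  | aabaabbbab => abaabbbab => ababbbab => abaab => abab

aa->a; bbb->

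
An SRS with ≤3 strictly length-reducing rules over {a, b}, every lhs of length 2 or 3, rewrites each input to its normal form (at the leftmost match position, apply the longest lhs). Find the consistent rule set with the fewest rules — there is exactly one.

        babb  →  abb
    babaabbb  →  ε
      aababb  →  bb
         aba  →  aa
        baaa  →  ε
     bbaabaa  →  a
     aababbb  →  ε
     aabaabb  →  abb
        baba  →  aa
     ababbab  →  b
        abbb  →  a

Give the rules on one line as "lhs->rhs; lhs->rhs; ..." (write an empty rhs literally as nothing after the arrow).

aaa->; ba->a; bbb->

  | babb => abb
  | babaabbb => abaabbb => aaabbb => bbb => ε
  | aababb => aaabb => bb
  | aba => aa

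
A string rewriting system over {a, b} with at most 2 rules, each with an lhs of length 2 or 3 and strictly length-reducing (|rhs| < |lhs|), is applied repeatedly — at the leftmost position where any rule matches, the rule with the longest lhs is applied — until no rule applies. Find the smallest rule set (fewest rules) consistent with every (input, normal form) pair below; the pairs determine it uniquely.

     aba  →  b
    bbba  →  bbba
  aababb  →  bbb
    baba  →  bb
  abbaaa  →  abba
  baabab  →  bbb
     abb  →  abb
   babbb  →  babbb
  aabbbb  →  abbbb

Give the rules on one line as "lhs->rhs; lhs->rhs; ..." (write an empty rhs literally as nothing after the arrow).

aa->a; aba->b

  | aba => b
  | bbba
  | aababb => ababb => bbb
  | baba => bb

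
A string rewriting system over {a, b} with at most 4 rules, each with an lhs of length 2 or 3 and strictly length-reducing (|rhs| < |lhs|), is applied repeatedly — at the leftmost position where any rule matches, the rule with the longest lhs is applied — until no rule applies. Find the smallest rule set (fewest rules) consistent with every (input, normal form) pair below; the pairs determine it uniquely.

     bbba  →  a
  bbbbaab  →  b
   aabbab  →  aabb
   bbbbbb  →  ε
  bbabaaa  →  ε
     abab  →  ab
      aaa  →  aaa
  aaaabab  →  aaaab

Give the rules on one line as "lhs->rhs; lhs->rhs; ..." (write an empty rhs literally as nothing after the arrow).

ba->; baa->; bbb->

  | bbba => a
  | bbbbaab => baab => b
  | aabbab => aabb
  | bbbbbb => bbb => ε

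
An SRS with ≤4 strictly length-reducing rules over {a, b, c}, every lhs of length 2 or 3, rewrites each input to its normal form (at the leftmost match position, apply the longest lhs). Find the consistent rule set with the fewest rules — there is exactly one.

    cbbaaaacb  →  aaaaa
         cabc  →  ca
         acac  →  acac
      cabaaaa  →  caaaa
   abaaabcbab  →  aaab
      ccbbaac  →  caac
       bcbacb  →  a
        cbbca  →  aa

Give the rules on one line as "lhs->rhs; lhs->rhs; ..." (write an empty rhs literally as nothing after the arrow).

  | cbbaaaacb => abaaaacb => aaaacb => aaaaa
  | cabc => ca
  | acac
  | cabaaaa => caaaa

ba->; bc->; cb->a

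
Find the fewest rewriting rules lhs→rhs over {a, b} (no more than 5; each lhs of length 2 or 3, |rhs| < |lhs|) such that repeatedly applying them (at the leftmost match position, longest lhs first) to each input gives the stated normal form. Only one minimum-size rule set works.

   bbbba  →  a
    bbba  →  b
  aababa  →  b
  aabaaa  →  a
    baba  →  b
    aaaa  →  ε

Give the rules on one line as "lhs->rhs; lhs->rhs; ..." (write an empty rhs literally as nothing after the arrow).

  | bbbba => abba => aaa => a
  | bbba => aba => b
  | aababa => baba => aba => b
  | aabaaa => baaa => aaa => a

aa->; aba->b; ba->a; bb->a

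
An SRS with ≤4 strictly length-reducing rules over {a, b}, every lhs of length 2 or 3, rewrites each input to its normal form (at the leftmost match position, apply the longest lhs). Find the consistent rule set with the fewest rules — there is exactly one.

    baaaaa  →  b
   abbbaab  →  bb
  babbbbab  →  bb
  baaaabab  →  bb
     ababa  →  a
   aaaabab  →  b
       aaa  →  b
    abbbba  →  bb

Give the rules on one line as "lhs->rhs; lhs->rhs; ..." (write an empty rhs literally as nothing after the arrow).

  | baaaaa => bbaa => aaa => b
  | abbbaab => bbaab => aaab => bb
  | babbbbab => bbbbab => bbaab => aaab => bb
  | baaaabab => bbabab => aabab => bbab => aab => bb

aa->b; aaa->b; ab->; bba->aa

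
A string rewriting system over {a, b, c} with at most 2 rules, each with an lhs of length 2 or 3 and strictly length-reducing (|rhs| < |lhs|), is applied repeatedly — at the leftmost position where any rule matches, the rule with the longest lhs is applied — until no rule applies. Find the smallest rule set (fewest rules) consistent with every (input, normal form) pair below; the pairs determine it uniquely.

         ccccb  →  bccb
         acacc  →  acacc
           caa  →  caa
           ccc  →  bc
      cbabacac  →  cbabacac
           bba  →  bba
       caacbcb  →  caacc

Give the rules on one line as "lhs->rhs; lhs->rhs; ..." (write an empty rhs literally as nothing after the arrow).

  | ccccb => bccb
  | acacc
  | caa
  | ccc => bc

bcb->c; ccc->bc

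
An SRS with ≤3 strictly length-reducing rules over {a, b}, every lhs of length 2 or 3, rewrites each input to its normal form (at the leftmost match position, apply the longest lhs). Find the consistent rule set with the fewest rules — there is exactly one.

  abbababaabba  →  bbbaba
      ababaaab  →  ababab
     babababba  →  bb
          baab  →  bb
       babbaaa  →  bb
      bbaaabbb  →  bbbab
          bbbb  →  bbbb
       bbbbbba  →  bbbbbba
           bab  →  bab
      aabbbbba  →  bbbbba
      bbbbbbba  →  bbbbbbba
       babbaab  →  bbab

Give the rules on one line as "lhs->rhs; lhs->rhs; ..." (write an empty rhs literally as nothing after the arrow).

  | abbababaabba => baababaabba => bbabaabba => bbabbba => bbbaba
  | ababaaab => ababab
  | babababba => bababbaa => babbaaa => bbaaaa => bbaa => bb
  | baab => bb

aa->; abb->ba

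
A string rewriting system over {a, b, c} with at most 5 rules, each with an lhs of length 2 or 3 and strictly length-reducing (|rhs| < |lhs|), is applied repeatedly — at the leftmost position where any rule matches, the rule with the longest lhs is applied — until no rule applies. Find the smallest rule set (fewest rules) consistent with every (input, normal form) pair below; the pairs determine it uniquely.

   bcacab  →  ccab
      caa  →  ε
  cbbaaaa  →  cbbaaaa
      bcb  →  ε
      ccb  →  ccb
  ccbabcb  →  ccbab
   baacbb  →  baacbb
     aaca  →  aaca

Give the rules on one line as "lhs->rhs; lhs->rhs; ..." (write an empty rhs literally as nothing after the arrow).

abc->a; bca->c; bcb->; caa->

  | bcacab => ccab
  | caa => ε
  | cbbaaaa
  | bcb => ε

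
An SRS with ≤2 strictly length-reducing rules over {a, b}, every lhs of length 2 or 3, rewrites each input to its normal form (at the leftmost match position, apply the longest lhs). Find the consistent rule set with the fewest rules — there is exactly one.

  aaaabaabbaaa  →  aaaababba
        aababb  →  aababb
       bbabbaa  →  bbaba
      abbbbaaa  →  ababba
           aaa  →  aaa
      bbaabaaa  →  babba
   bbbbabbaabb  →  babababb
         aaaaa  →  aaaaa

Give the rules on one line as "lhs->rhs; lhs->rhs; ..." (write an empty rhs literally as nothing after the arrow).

  | aaaabaabbaaa => aaaabbbbaaa => aaaababaaa => aaaababba
  | aababb
  | bbabbaa => bbabbb => bbaba
  | abbbbaaa => ababaaa => ababba

baa->bb; bbb->ba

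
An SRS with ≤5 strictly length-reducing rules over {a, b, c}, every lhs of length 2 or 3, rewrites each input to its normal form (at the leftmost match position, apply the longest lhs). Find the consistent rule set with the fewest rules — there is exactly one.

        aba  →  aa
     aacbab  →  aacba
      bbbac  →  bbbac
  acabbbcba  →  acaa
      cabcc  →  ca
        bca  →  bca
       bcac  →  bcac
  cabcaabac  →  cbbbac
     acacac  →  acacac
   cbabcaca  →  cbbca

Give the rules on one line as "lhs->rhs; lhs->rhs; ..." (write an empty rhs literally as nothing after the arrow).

  | aba => aa
  | aacbab => aacba
  | bbbac
  | acabbbcba => acabbcba => acabcba => acabba => acaba => acaa

aaa->bb; ab->a; abc->ab; baa->bb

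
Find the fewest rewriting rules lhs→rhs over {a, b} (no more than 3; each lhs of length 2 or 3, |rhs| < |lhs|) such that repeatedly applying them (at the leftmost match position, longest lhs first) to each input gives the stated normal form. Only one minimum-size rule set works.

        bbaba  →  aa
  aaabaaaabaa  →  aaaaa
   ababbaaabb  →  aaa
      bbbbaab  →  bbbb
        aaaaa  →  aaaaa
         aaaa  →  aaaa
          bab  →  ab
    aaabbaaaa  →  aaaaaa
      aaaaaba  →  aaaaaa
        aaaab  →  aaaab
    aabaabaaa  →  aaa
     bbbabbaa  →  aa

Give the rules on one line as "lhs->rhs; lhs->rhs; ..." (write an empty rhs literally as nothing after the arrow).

abb->; ba->a; baa->

  | bbaba => baba => aba => aa
  | aaabaaaabaa => aaaaabaa => aaaaa
  | ababbaaabb => aabbaaabb => aaaabb => aaa
  | bbbbaab => bbbb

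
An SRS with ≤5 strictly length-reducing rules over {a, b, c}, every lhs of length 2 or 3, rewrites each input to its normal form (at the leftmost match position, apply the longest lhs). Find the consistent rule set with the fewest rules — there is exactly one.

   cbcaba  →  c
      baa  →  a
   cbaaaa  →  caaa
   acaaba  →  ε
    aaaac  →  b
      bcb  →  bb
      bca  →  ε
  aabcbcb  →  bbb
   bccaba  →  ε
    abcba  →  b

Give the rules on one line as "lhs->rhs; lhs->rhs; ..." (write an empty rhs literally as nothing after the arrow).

  | cbcaba => cbaba => cba => c
  | baa => a
  | cbaaaa => caaa
  | acaaba => baaba => aba => ba => ε

ab->b; ac->b; ba->; bc->b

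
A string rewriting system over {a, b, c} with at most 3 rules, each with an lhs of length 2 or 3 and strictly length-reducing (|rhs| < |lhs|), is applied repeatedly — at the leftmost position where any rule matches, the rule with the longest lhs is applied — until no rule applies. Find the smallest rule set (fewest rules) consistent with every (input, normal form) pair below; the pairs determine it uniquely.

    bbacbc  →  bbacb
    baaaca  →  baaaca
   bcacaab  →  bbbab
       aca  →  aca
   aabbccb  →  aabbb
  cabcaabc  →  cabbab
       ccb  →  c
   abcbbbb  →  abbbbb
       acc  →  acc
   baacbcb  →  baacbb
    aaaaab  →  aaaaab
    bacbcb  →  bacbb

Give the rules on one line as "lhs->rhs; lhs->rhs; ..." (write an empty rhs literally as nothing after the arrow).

  | bbacbc => bbacb
  | baaaca
  | bcacaab => bbcaab => bbbab
  | aca

bc->b; bca->bb; ccb->c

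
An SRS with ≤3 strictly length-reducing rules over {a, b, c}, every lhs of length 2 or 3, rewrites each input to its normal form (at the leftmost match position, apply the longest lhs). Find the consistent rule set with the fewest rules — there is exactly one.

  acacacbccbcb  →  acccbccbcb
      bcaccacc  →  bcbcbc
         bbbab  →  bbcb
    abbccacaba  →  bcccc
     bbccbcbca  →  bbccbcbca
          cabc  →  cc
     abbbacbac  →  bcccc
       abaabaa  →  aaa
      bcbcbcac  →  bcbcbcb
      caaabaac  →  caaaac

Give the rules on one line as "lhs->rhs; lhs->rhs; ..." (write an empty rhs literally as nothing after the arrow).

ab->; ba->c; cac->cb

  | acacacbccbcb => acbacbccbcb => acccbccbcb
  | bcaccacc => bcbcacc => bcbcbc
  | bbbab => bbcb
  | abbccacaba => bccacaba => bccbaba => bcccba => bcccc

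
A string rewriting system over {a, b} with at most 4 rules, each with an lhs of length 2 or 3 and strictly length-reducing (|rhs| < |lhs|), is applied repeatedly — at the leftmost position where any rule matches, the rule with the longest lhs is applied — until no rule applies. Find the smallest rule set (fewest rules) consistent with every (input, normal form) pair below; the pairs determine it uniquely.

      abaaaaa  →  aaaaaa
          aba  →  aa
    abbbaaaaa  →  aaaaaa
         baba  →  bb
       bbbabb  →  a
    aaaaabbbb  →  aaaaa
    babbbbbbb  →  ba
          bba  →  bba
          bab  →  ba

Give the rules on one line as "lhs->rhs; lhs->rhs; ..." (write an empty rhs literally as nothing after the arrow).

ab->a; baa->bb; bbb->

  | abaaaaa => aaaaaa
  | aba => aa
  | abbbaaaaa => abbaaaaa => abaaaaa => aaaaaa
  | baba => baa => bb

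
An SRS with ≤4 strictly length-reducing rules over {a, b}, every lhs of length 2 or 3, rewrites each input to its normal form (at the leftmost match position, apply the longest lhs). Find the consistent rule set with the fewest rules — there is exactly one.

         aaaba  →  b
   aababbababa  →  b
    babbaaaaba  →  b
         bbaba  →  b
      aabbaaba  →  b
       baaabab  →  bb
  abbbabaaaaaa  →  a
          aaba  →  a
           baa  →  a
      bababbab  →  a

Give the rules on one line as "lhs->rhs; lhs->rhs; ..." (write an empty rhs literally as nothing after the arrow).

  | aaaba => baba => aba => aa => b
  | aababbababa => bbabbababa => babbababa => abbababa => abababa => aababa => bbaba => baba => aba => aa => b
  | babbaaaaba => abbaaaaba => abaaaaba => aaaaaba => baaaba => baaba => baba => aba => aa => b
  | bbaba => baba => aba => aa => b

aa->b; ab->a; ba->a; baa->ba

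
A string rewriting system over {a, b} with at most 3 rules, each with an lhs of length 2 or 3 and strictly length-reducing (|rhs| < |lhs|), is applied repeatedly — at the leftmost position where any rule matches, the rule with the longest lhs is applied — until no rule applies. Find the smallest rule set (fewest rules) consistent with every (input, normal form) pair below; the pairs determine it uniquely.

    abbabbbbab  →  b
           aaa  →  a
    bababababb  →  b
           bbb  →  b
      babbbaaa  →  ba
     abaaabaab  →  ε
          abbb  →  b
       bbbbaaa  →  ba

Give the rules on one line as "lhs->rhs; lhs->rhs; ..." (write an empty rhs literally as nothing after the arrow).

  | abbabbbbab => babbbbab => bbbbab => bbbab => bbab => bab => b
  | aaa => aa => a
  | bababababb => babababb => bababb => babb => bb => b
  | bbb => bb => b

aa->a; ab->; bb->b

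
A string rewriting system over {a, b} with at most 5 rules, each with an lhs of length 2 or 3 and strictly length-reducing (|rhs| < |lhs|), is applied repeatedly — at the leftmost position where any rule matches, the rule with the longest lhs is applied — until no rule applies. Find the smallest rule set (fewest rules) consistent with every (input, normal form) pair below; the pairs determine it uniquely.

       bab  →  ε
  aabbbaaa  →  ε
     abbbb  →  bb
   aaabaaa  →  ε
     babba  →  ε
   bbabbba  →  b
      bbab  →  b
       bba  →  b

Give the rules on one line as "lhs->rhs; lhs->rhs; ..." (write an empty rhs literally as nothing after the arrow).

  | bab => ε
  | aabbbaaa => bbbbaaa => abaaa => aaa => ba => ε
  | abbbb => aab => bb
  | aaabaaa => babaaa => aaa => ba => ε

aa->b; ba->; bab->; bbb->a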